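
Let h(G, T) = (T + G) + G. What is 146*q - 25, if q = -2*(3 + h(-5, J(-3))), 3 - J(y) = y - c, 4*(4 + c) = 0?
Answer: 1435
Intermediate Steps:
c = -4 (c = -4 + (1/4)*0 = -4 + 0 = -4)
J(y) = -1 - y (J(y) = 3 - (y - 1*(-4)) = 3 - (y + 4) = 3 - (4 + y) = 3 + (-4 - y) = -1 - y)
h(G, T) = T + 2*G (h(G, T) = (G + T) + G = T + 2*G)
q = 10 (q = -2*(3 + ((-1 - 1*(-3)) + 2*(-5))) = -2*(3 + ((-1 + 3) - 10)) = -2*(3 + (2 - 10)) = -2*(3 - 8) = -2*(-5) = 10)
146*q - 25 = 146*10 - 25 = 1460 - 25 = 1435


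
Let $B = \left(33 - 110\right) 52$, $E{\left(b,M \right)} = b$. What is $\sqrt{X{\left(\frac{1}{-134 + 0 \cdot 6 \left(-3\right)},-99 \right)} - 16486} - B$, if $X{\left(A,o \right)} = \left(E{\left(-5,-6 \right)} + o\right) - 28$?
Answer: $4004 + i \sqrt{16618} \approx 4004.0 + 128.91 i$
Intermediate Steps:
$X{\left(A,o \right)} = -33 + o$ ($X{\left(A,o \right)} = \left(-5 + o\right) - 28 = -33 + o$)
$B = -4004$ ($B = \left(-77\right) 52 = -4004$)
$\sqrt{X{\left(\frac{1}{-134 + 0 \cdot 6 \left(-3\right)},-99 \right)} - 16486} - B = \sqrt{\left(-33 - 99\right) - 16486} - -4004 = \sqrt{-132 - 16486} + 4004 = \sqrt{-16618} + 4004 = i \sqrt{16618} + 4004 = 4004 + i \sqrt{16618}$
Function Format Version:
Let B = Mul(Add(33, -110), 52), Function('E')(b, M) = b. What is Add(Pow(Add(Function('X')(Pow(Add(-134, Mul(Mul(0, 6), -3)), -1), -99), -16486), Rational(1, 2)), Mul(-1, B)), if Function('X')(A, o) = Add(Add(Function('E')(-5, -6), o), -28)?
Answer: Add(4004, Mul(I, Pow(16618, Rational(1, 2)))) ≈ Add(4004.0, Mul(128.91, I))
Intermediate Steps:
Function('X')(A, o) = Add(-33, o) (Function('X')(A, o) = Add(Add(-5, o), -28) = Add(-33, o))
B = -4004 (B = Mul(-77, 52) = -4004)
Add(Pow(Add(Function('X')(Pow(Add(-134, Mul(Mul(0, 6), -3)), -1), -99), -16486), Rational(1, 2)), Mul(-1, B)) = Add(Pow(Add(Add(-33, -99), -16486), Rational(1, 2)), Mul(-1, -4004)) = Add(Pow(Add(-132, -16486), Rational(1, 2)), 4004) = Add(Pow(-16618, Rational(1, 2)), 4004) = Add(Mul(I, Pow(16618, Rational(1, 2))), 4004) = Add(4004, Mul(I, Pow(16618, Rational(1, 2))))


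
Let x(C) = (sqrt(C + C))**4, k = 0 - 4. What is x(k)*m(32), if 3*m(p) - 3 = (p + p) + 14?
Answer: 1728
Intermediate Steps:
m(p) = 17/3 + 2*p/3 (m(p) = 1 + ((p + p) + 14)/3 = 1 + (2*p + 14)/3 = 1 + (14 + 2*p)/3 = 1 + (14/3 + 2*p/3) = 17/3 + 2*p/3)
k = -4
x(C) = 4*C**2 (x(C) = (sqrt(2*C))**4 = (sqrt(2)*sqrt(C))**4 = 4*C**2)
x(k)*m(32) = (4*(-4)**2)*(17/3 + (2/3)*32) = (4*16)*(17/3 + 64/3) = 64*27 = 1728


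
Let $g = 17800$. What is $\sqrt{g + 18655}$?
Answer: $\sqrt{36455} \approx 190.93$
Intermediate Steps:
$\sqrt{g + 18655} = \sqrt{17800 + 18655} = \sqrt{36455}$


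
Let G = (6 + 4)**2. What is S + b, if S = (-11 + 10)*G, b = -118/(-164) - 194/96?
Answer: -199361/1968 ≈ -101.30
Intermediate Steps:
G = 100 (G = 10**2 = 100)
b = -2561/1968 (b = -118*(-1/164) - 194*1/96 = 59/82 - 97/48 = -2561/1968 ≈ -1.3013)
S = -100 (S = (-11 + 10)*100 = -1*100 = -100)
S + b = -100 - 2561/1968 = -199361/1968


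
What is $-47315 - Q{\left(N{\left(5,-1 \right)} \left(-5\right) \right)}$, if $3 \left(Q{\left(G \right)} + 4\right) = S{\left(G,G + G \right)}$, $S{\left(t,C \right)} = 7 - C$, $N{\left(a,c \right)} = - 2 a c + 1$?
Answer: $-47350$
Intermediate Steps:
$N{\left(a,c \right)} = 1 - 2 a c$ ($N{\left(a,c \right)} = - 2 a c + 1 = 1 - 2 a c$)
$Q{\left(G \right)} = - \frac{5}{3} - \frac{2 G}{3}$ ($Q{\left(G \right)} = -4 + \frac{7 - \left(G + G\right)}{3} = -4 + \frac{7 - 2 G}{3} = -4 - \left(- \frac{7}{3} + \frac{2 G}{3}\right) = - \frac{5}{3} - \frac{2 G}{3}$)
$-47315 - Q{\left(N{\left(5,-1 \right)} \left(-5\right) \right)} = -47315 - \left(- \frac{5}{3} - \frac{2 \left(1 - 10 \left(-1\right)\right) \left(-5\right)}{3}\right) = -47315 - \left(- \frac{5}{3} - \frac{2 \left(1 + 10\right) \left(-5\right)}{3}\right) = -47315 - \left(- \frac{5}{3} - \frac{2 \cdot 11 \left(-5\right)}{3}\right) = -47315 - \left(- \frac{5}{3} - - \frac{110}{3}\right) = -47315 - \left(- \frac{5}{3} + \frac{110}{3}\right) = -47315 - 35 = -47350$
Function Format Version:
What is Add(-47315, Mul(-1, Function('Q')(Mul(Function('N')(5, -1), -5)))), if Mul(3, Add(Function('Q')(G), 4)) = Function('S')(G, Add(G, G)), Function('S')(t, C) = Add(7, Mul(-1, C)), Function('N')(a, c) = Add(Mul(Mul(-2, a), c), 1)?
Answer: -47350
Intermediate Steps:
Function('N')(a, c) = Add(1, Mul(-2, a, c)) (Function('N')(a, c) = Add(Mul(-2, a, c), 1) = Add(1, Mul(-2, a, c)))
Function('Q')(G) = Add(Rational(-5, 3), Mul(Rational(-2, 3), G)) (Function('Q')(G) = Add(-4, Mul(Rational(1, 3), Add(7, Mul(-1, Add(G, G))))) = Add(-4, Mul(Rational(1, 3), Add(7, Mul(-1, Mul(2, G))))) = Add(-4, Mul(Rational(1, 3), Add(7, Mul(-2, G)))) = Add(-4, Add(Rational(7, 3), Mul(Rational(-2, 3), G))) = Add(Rational(-5, 3), Mul(Rational(-2, 3), G)))
Add(-47315, Mul(-1, Function('Q')(Mul(Function('N')(5, -1), -5)))) = Add(-47315, Mul(-1, Add(Rational(-5, 3), Mul(Rational(-2, 3), Mul(Add(1, Mul(-2, 5, -1)), -5))))) = Add(-47315, Mul(-1, Add(Rational(-5, 3), Mul(Rational(-2, 3), Mul(Add(1, 10), -5))))) = Add(-47315, Mul(-1, Add(Rational(-5, 3), Mul(Rational(-2, 3), Mul(11, -5))))) = Add(-47315, Mul(-1, Add(Rational(-5, 3), Mul(Rational(-2, 3), -55)))) = Add(-47315, Mul(-1, Add(Rational(-5, 3), Rational(110, 3)))) = Add(-47315, Mul(-1, 35)) = Add(-47315, -35) = -47350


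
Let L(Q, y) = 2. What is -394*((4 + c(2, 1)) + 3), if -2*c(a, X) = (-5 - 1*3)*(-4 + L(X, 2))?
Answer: 394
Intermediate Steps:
c(a, X) = -8 (c(a, X) = -(-5 - 1*3)*(-4 + 2)/2 = -(-5 - 3)*(-2)/2 = -(-4)*(-2) = -1/2*16 = -8)
-394*((4 + c(2, 1)) + 3) = -394*((4 - 8) + 3) = -394*(-4 + 3) = -394*(-1) = 394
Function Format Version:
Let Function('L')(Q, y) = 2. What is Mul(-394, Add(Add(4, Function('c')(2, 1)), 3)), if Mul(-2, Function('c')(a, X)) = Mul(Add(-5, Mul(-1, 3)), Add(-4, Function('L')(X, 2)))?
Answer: 394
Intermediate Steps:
Function('c')(a, X) = -8 (Function('c')(a, X) = Mul(Rational(-1, 2), Mul(Add(-5, Mul(-1, 3)), Add(-4, 2))) = Mul(Rational(-1, 2), Mul(Add(-5, -3), -2)) = Mul(Rational(-1, 2), Mul(-8, -2)) = Mul(Rational(-1, 2), 16) = -8)
Mul(-394, Add(Add(4, Function('c')(2, 1)), 3)) = Mul(-394, Add(Add(4, -8), 3)) = Mul(-394, Add(-4, 3)) = Mul(-394, -1) = 394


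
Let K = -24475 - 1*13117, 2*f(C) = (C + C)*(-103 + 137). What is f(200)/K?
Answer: -850/4699 ≈ -0.18089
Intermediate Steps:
f(C) = 34*C (f(C) = ((C + C)*(-103 + 137))/2 = ((2*C)*34)/2 = (68*C)/2 = 34*C)
K = -37592 (K = -24475 - 13117 = -37592)
f(200)/K = (34*200)/(-37592) = 6800*(-1/37592) = -850/4699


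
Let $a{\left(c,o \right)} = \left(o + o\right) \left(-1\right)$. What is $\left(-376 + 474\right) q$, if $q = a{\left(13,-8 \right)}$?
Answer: $1568$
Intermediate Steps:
$a{\left(c,o \right)} = - 2 o$ ($a{\left(c,o \right)} = 2 o \left(-1\right) = - 2 o$)
$q = 16$ ($q = \left(-2\right) \left(-8\right) = 16$)
$\left(-376 + 474\right) q = \left(-376 + 474\right) 16 = 98 \cdot 16 = 1568$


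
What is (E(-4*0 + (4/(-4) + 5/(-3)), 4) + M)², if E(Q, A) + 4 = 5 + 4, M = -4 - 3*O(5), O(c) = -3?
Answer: 100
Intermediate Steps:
M = 5 (M = -4 - 3*(-3) = -4 + 9 = 5)
E(Q, A) = 5 (E(Q, A) = -4 + (5 + 4) = -4 + 9 = 5)
(E(-4*0 + (4/(-4) + 5/(-3)), 4) + M)² = (5 + 5)² = 10² = 100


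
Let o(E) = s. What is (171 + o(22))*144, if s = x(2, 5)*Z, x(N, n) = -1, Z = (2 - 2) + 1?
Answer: 24480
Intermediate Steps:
Z = 1 (Z = 0 + 1 = 1)
s = -1 (s = -1*1 = -1)
o(E) = -1
(171 + o(22))*144 = (171 - 1)*144 = 170*144 = 24480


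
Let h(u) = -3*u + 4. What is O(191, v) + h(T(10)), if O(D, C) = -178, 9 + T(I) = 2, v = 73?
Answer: -153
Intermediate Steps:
T(I) = -7 (T(I) = -9 + 2 = -7)
h(u) = 4 - 3*u
O(191, v) + h(T(10)) = -178 + (4 - 3*(-7)) = -178 + (4 + 21) = -178 + 25 = -153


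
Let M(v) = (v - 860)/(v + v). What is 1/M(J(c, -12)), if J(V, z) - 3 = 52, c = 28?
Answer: -22/161 ≈ -0.13665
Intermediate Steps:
J(V, z) = 55 (J(V, z) = 3 + 52 = 55)
M(v) = (-860 + v)/(2*v) (M(v) = (-860 + v)/((2*v)) = (-860 + v)*(1/(2*v)) = (-860 + v)/(2*v))
1/M(J(c, -12)) = 1/((½)*(-860 + 55)/55) = 1/((½)*(1/55)*(-805)) = 1/(-161/22) = -22/161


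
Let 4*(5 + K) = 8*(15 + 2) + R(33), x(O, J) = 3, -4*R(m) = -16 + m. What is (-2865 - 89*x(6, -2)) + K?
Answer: -49665/16 ≈ -3104.1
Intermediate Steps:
R(m) = 4 - m/4 (R(m) = -(-16 + m)/4 = 4 - m/4)
K = 447/16 (K = -5 + (8*(15 + 2) + (4 - ¼*33))/4 = -5 + (8*17 + (4 - 33/4))/4 = -5 + (136 - 17/4)/4 = -5 + (¼)*(527/4) = -5 + 527/16 = 447/16 ≈ 27.938)
(-2865 - 89*x(6, -2)) + K = (-2865 - 89*3) + 447/16 = (-2865 - 267) + 447/16 = -3132 + 447/16 = -49665/16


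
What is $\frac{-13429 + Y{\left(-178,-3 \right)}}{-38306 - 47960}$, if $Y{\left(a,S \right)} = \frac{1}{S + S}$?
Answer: $\frac{80575}{517596} \approx 0.15567$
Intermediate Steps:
$Y{\left(a,S \right)} = \frac{1}{2 S}$
$\frac{-13429 + Y{\left(-178,-3 \right)}}{-38306 - 47960} = \frac{-13429 + \frac{1}{2 \left(-3\right)}}{-38306 - 47960} = \frac{-13429 + \frac{1}{2} \left(- \frac{1}{3}\right)}{-86266} = \left(-13429 - \frac{1}{6}\right) \left(- \frac{1}{86266}\right) = \left(- \frac{80575}{6}\right) \left(- \frac{1}{86266}\right) = \frac{80575}{517596}$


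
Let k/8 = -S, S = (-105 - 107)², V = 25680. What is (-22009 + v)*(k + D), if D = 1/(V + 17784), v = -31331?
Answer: 69464540324515/3622 ≈ 1.9178e+10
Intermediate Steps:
D = 1/43464 (D = 1/(25680 + 17784) = 1/43464 ≈ 2.3008e-5)
S = 44944 (S = (-212)² = 44944)
k = -359552 (k = 8*(-1*44944) = 8*(-44944) = -359552)
(-22009 + v)*(k + D) = (-22009 - 31331)*(-359552 + 1/43464) = -53340*(-15627568127/43464) = 69464540324515/3622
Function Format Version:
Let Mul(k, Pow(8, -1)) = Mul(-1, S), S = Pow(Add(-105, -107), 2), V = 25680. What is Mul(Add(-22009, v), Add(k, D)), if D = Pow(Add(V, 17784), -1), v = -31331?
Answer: Rational(69464540324515, 3622) ≈ 1.9178e+10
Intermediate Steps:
D = Rational(1, 43464) (D = Pow(Add(25680, 17784), -1) = Pow(43464, -1) = Rational(1, 43464) ≈ 2.3008e-5)
S = 44944 (S = Pow(-212, 2) = 44944)
k = -359552 (k = Mul(8, Mul(-1, 44944)) = Mul(8, -44944) = -359552)
Mul(Add(-22009, v), Add(k, D)) = Mul(Add(-22009, -31331), Add(-359552, Rational(1, 43464))) = Mul(-53340, Rational(-15627568127, 43464)) = Rational(69464540324515, 3622)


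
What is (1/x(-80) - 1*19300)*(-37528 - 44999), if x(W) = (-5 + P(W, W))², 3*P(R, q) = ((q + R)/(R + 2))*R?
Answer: 77711659212785397/48790225 ≈ 1.5928e+9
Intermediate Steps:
P(R, q) = R*(R + q)/(3*(2 + R)) (P(R, q) = (((q + R)/(R + 2))*R)/3 = (((R + q)/(2 + R))*R)/3 = (R*(R + q)/(2 + R))/3 = R*(R + q)/(3*(2 + R)))
x(W) = (-5 + 2*W²/(3*(2 + W)))² (x(W) = (-5 + W*(W + W)/(3*(2 + W)))² = (-5 + W*(2*W)/(3*(2 + W)))² = (-5 + 2*W²/(3*(2 + W)))²)
(1/x(-80) - 1*19300)*(-37528 - 44999) = (1/((-30 - 15*(-80) + 2*(-80)²)²/(9*(2 - 80)²)) - 1*19300)*(-37528 - 44999) = (1/((⅑)*(-30 + 1200 + 2*6400)²/(-78)²) - 19300)*(-82527) = (1/((⅑)*(1/6084)*(-30 + 1200 + 12800)²) - 19300)*(-82527) = (1/((⅑)*(1/6084)*13970²) - 19300)*(-82527) = (1/((⅑)*(1/6084)*195160900) - 19300)*(-82527) = (1/(48790225/13689) - 19300)*(-82527) = (13689/48790225 - 19300)*(-82527) = -941651328811/48790225*(-82527) = 77711659212785397/48790225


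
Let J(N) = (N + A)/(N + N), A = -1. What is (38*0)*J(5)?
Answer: 0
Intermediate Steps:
J(N) = (-1 + N)/(2*N) (J(N) = (N - 1)/(N + N) = (-1 + N)/((2*N)) = (-1 + N)*(1/(2*N)) = (-1 + N)/(2*N))
(38*0)*J(5) = (38*0)*((½)*(-1 + 5)/5) = 0*((½)*(⅕)*4) = 0*(⅖) = 0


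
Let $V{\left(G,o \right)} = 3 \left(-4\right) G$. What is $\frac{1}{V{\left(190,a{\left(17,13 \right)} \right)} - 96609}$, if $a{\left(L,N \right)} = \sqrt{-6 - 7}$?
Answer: $- \frac{1}{98889} \approx -1.0112 \cdot 10^{-5}$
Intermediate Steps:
$a{\left(L,N \right)} = i \sqrt{13}$ ($a{\left(L,N \right)} = \sqrt{-13} = i \sqrt{13}$)
$V{\left(G,o \right)} = - 12 G$
$\frac{1}{V{\left(190,a{\left(17,13 \right)} \right)} - 96609} = \frac{1}{\left(-12\right) 190 - 96609} = \frac{1}{-2280 - 96609} = \frac{1}{-98889} = - \frac{1}{98889}$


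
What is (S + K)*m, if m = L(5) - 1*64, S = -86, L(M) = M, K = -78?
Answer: 9676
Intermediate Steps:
m = -59 (m = 5 - 1*64 = 5 - 64 = -59)
(S + K)*m = (-86 - 78)*(-59) = -164*(-59) = 9676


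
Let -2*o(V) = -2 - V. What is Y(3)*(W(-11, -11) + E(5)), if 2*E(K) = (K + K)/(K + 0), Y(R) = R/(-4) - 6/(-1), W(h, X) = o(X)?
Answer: -147/8 ≈ -18.375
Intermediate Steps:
o(V) = 1 + V/2 (o(V) = -(-2 - V)/2 = 1 + V/2)
W(h, X) = 1 + X/2
Y(R) = 6 - R/4 (Y(R) = R*(-¼) - 6*(-1) = -R/4 + 6 = 6 - R/4)
E(K) = 1 (E(K) = ((K + K)/(K + 0))/2 = ((2*K)/K)/2 = (½)*2 = 1)
Y(3)*(W(-11, -11) + E(5)) = (6 - ¼*3)*((1 + (½)*(-11)) + 1) = (6 - ¾)*((1 - 11/2) + 1) = 21*(-9/2 + 1)/4 = (21/4)*(-7/2) = -147/8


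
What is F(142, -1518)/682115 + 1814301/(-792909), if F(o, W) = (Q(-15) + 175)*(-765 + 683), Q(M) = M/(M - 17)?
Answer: -444078452695/192304043568 ≈ -2.3092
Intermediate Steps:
Q(M) = M/(-17 + M)
F(o, W) = -230215/16 (F(o, W) = (-15/(-17 - 15) + 175)*(-765 + 683) = (-15/(-32) + 175)*(-82) = (-15*(-1/32) + 175)*(-82) = (15/32 + 175)*(-82) = (5615/32)*(-82) = -230215/16)
F(142, -1518)/682115 + 1814301/(-792909) = -230215/16/682115 + 1814301/(-792909) = -230215/16*1/682115 + 1814301*(-1/792909) = -46043/2182768 - 201589/88101 = -444078452695/192304043568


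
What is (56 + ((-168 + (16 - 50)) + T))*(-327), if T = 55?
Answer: 29757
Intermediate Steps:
(56 + ((-168 + (16 - 50)) + T))*(-327) = (56 + ((-168 + (16 - 50)) + 55))*(-327) = (56 + ((-168 - 34) + 55))*(-327) = (56 + (-202 + 55))*(-327) = (56 - 147)*(-327) = -91*(-327) = 29757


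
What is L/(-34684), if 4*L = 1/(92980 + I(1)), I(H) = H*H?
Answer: -1/12899812016 ≈ -7.7521e-11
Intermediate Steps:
I(H) = H**2
L = 1/371924 (L = 1/(4*(92980 + 1**2)) = 1/(4*(92980 + 1)) = (1/4)/92981 = (1/4)*(1/92981) = 1/371924 ≈ 2.6887e-6)
L/(-34684) = (1/371924)/(-34684) = (1/371924)*(-1/34684) = -1/12899812016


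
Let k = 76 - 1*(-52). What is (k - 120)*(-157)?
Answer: -1256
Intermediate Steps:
k = 128 (k = 76 + 52 = 128)
(k - 120)*(-157) = (128 - 120)*(-157) = 8*(-157) = -1256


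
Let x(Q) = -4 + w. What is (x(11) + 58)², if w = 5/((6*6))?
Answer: 3798601/1296 ≈ 2931.0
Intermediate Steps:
w = 5/36 ≈ 0.13889
x(Q) = -139/36 (x(Q) = -4 + 5/36 = -139/36)
(x(11) + 58)² = (-139/36 + 58)² = (1949/36)² = 3798601/1296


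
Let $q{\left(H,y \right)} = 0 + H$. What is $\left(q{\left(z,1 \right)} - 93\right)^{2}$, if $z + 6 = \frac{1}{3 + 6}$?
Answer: $\frac{792100}{81} \approx 9779.0$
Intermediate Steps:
$z = - \frac{53}{9}$ ($z = -6 + \frac{1}{3 + 6} = -6 + \frac{1}{9} = - \frac{53}{9} \approx -5.8889$)
$q{\left(H,y \right)} = H$
$\left(q{\left(z,1 \right)} - 93\right)^{2} = \left(- \frac{53}{9} - 93\right)^{2} = \left(- \frac{890}{9}\right)^{2} = \frac{792100}{81}$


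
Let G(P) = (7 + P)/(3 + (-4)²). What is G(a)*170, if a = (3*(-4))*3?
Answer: -4930/19 ≈ -259.47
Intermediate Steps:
a = -36 (a = -12*3 = -36)
G(P) = 7/19 + P/19 (G(P) = (7 + P)/(3 + 16) = (7 + P)/19 = (7 + P)*(1/19) = 7/19 + P/19)
G(a)*170 = (7/19 + (1/19)*(-36))*170 = (7/19 - 36/19)*170 = -29/19*170 = -4930/19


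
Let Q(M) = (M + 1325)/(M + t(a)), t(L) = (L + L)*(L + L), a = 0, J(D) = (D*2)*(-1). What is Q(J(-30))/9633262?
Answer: 277/115599144 ≈ 2.3962e-6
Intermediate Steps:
J(D) = -2*D (J(D) = (2*D)*(-1) = -2*D)
t(L) = 4*L² (t(L) = (2*L)*(2*L) = 4*L²)
Q(M) = (1325 + M)/M (Q(M) = (M + 1325)/(M + 4*0²) = (1325 + M)/(M + 4*0) = (1325 + M)/(M + 0) = (1325 + M)/M)
Q(J(-30))/9633262 = ((1325 - 2*(-30))/((-2*(-30))))/9633262 = ((1325 + 60)/60)*(1/9633262) = ((1/60)*1385)*(1/9633262) = (277/12)*(1/9633262) = 277/115599144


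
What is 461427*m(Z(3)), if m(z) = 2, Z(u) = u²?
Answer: 922854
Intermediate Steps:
461427*m(Z(3)) = 461427*2 = 922854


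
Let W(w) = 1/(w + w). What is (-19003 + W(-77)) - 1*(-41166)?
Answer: 3413101/154 ≈ 22163.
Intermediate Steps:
W(w) = 1/(2*w)
(-19003 + W(-77)) - 1*(-41166) = (-19003 + (1/2)/(-77)) - 1*(-41166) = (-19003 + (1/2)*(-1/77)) + 41166 = (-19003 - 1/154) + 41166 = -2926463/154 + 41166 = 3413101/154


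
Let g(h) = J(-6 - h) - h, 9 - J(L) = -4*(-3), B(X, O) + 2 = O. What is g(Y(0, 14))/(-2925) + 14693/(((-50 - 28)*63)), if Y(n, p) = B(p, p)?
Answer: -10477/3510 ≈ -2.9849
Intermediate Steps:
B(X, O) = -2 + O
Y(n, p) = -2 + p
J(L) = -3 (J(L) = 9 - (-4)*(-3) = 9 - 1*12 = 9 - 12 = -3)
g(h) = -3 - h
g(Y(0, 14))/(-2925) + 14693/(((-50 - 28)*63)) = (-3 - (-2 + 14))/(-2925) + 14693/(((-50 - 28)*63)) = (-3 - 1*12)*(-1/2925) + 14693/((-78*63)) = (-3 - 12)*(-1/2925) + 14693/(-4914) = -15*(-1/2925) + 14693*(-1/4914) = 1/195 - 2099/702 = -10477/3510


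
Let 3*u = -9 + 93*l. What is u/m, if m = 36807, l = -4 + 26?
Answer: 679/36807 ≈ 0.018448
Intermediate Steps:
l = 22
u = 679 (u = (-9 + 93*22)/3 = (-9 + 2046)/3 = (⅓)*2037 = 679)
u/m = 679/36807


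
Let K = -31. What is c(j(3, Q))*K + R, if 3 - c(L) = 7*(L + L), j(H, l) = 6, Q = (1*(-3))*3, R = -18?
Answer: 2493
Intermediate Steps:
Q = -9 (Q = -3*3 = -9)
c(L) = 3 - 14*L (c(L) = 3 - 7*(L + L) = 3 - 7*2*L = 3 - 14*L)
c(j(3, Q))*K + R = (3 - 14*6)*(-31) - 18 = (3 - 84)*(-31) - 18 = -81*(-31) - 18 = 2511 - 18 = 2493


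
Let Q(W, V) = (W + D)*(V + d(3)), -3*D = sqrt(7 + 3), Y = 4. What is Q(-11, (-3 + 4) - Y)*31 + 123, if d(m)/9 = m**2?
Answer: -26475 - 806*sqrt(10) ≈ -29024.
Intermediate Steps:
d(m) = 9*m**2
D = -sqrt(10)/3 (D = -sqrt(7 + 3)/3 = -sqrt(10)/3 ≈ -1.0541)
Q(W, V) = (81 + V)*(W - sqrt(10)/3) (Q(W, V) = (W - sqrt(10)/3)*(V + 9*3**2) = (W - sqrt(10)/3)*(V + 9*9) = (W - sqrt(10)/3)*(V + 81) = (W - sqrt(10)/3)*(81 + V) = (81 + V)*(W - sqrt(10)/3))
Q(-11, (-3 + 4) - Y)*31 + 123 = (-27*sqrt(10) + 81*(-11) + ((-3 + 4) - 1*4)*(-11) - ((-3 + 4) - 1*4)*sqrt(10)/3)*31 + 123 = (-27*sqrt(10) - 891 + (1 - 4)*(-11) - (1 - 4)*sqrt(10)/3)*31 + 123 = (-27*sqrt(10) - 891 - 3*(-11) - 1/3*(-3)*sqrt(10))*31 + 123 = (-27*sqrt(10) - 891 + 33 + sqrt(10))*31 + 123 = (-858 - 26*sqrt(10))*31 + 123 = (-26598 - 806*sqrt(10)) + 123 = -26475 - 806*sqrt(10)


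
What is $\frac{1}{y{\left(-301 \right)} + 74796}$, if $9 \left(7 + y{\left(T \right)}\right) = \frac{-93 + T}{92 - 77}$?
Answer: $\frac{135}{10096121} \approx 1.3371 \cdot 10^{-5}$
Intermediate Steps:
$y{\left(T \right)} = - \frac{346}{45} + \frac{T}{135}$ ($y{\left(T \right)} = -7 + \frac{\left(-93 + T\right) \frac{1}{92 - 77}}{9} = -7 + \frac{\left(-93 + T\right) \frac{1}{15}}{9} = -7 + \frac{- \frac{31}{5} + \frac{T}{15}}{9} = -7 + \left(- \frac{31}{45} + \frac{T}{135}\right) = - \frac{346}{45} + \frac{T}{135}$)
$\frac{1}{y{\left(-301 \right)} + 74796} = \frac{1}{\left(- \frac{346}{45} + \frac{1}{135} \left(-301\right)\right) + 74796} = \frac{1}{\left(- \frac{346}{45} - \frac{301}{135}\right) + 74796} = \frac{1}{- \frac{1339}{135} + 74796} = \frac{1}{\frac{10096121}{135}} = \frac{135}{10096121}$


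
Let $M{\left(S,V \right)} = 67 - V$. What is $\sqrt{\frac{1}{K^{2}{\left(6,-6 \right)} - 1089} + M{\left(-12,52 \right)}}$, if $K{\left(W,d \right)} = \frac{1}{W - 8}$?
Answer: $\frac{\sqrt{284472955}}{4355} \approx 3.8729$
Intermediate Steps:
$K{\left(W,d \right)} = \frac{1}{-8 + W}$
$\sqrt{\frac{1}{K^{2}{\left(6,-6 \right)} - 1089} + M{\left(-12,52 \right)}} = \sqrt{\frac{1}{\left(\frac{1}{-8 + 6}\right)^{2} - 1089} + \left(67 - 52\right)} = \sqrt{\frac{1}{\left(\frac{1}{-2}\right)^{2} - 1089} + \left(67 - 52\right)} = \sqrt{\frac{1}{\left(- \frac{1}{2}\right)^{2} - 1089} + 15} = \sqrt{\frac{1}{\frac{1}{4} - 1089} + 15} = \sqrt{\frac{1}{- \frac{4355}{4}} + 15} = \sqrt{- \frac{4}{4355} + 15} = \sqrt{\frac{65321}{4355}} = \frac{\sqrt{284472955}}{4355}$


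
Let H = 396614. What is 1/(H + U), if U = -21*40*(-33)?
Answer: 1/424334 ≈ 2.3566e-6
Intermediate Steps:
U = 27720 (U = -840*(-33) = 27720)
1/(H + U) = 1/(396614 + 27720) = 1/424334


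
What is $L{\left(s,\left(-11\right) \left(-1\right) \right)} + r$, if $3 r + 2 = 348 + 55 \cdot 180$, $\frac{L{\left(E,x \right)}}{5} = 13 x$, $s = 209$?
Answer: $\frac{12391}{3} \approx 4130.3$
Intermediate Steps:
$L{\left(E,x \right)} = 65 x$ ($L{\left(E,x \right)} = 5 \cdot 13 x = 65 x$)
$r = \frac{10246}{3}$ ($r = - \frac{2}{3} + \frac{348 + 55 \cdot 180}{3} = - \frac{2}{3} + \frac{348 + 9900}{3} = - \frac{2}{3} + \frac{1}{3} \cdot 10248 = - \frac{2}{3} + 3416 = \frac{10246}{3} \approx 3415.3$)
$L{\left(s,\left(-11\right) \left(-1\right) \right)} + r = 65 \left(\left(-11\right) \left(-1\right)\right) + \frac{10246}{3} = 65 \cdot 11 + \frac{10246}{3} = 715 + \frac{10246}{3} = \frac{12391}{3}$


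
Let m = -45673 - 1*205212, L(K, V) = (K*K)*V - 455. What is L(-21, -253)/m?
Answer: 112028/250885 ≈ 0.44653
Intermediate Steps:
L(K, V) = -455 + V*K**2 (L(K, V) = K**2*V - 455 = V*K**2 - 455 = -455 + V*K**2)
m = -250885 (m = -45673 - 205212 = -250885)
L(-21, -253)/m = (-455 - 253*(-21)**2)/(-250885) = (-455 - 253*441)*(-1/250885) = (-455 - 111573)*(-1/250885) = -112028*(-1/250885) = 112028/250885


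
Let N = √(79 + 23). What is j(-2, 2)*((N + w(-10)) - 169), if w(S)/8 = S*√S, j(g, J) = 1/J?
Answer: -169/2 + √102/2 - 40*I*√10 ≈ -79.45 - 126.49*I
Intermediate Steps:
w(S) = 8*S^(3/2) (w(S) = 8*(S*√S) = 8*S^(3/2))
N = √102 ≈ 10.100
j(-2, 2)*((N + w(-10)) - 169) = ((√102 + 8*(-10)^(3/2)) - 169)/2 = ((√102 + 8*(-10*I*√10)) - 169)/2 = ((√102 - 80*I*√10) - 169)/2 = (-169 + √102 - 80*I*√10)/2 = -169/2 + √102/2 - 40*I*√10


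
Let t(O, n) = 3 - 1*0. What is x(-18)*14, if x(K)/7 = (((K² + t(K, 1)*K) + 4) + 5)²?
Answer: 7628418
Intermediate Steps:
t(O, n) = 3 (t(O, n) = 3 + 0 = 3)
x(K) = 7*(9 + K² + 3*K)² (x(K) = 7*(((K² + 3*K) + 4) + 5)² = 7*((4 + K² + 3*K) + 5)² = 7*(9 + K² + 3*K)²)
x(-18)*14 = (7*(9 + (-18)² + 3*(-18))²)*14 = (7*(9 + 324 - 54)²)*14 = (7*279²)*14 = (7*77841)*14 = 544887*14 = 7628418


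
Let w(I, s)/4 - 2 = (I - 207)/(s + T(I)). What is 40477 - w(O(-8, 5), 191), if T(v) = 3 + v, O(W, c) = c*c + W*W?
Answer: 11453199/283 ≈ 40471.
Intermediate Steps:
O(W, c) = W**2 + c**2 (O(W, c) = c**2 + W**2 = W**2 + c**2)
w(I, s) = 8 + 4*(-207 + I)/(3 + I + s) (w(I, s) = 8 + 4*((I - 207)/(s + (3 + I))) = 8 + 4*((-207 + I)/(3 + I + s)) = 8 + 4*(-207 + I)/(3 + I + s))
40477 - w(O(-8, 5), 191) = 40477 - 4*(-201 + 2*191 + 3*((-8)**2 + 5**2))/(3 + ((-8)**2 + 5**2) + 191) = 40477 - 4*(-201 + 382 + 3*(64 + 25))/(3 + (64 + 25) + 191) = 40477 - 4*(-201 + 382 + 3*89)/(3 + 89 + 191) = 40477 - 4*(-201 + 382 + 267)/283 = 40477 - 4*448/283 = 40477 - 1*1792/283 = 40477 - 1792/283 = 11453199/283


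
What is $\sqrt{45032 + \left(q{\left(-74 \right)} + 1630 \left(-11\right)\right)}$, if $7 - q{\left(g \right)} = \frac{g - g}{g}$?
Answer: $\sqrt{27109} \approx 164.65$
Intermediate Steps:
$q{\left(g \right)} = 7$ ($q{\left(g \right)} = 7 - \frac{g - g}{g} = 7 - \frac{0}{g} = 7 - 0 = 7 + 0 = 7$)
$\sqrt{45032 + \left(q{\left(-74 \right)} + 1630 \left(-11\right)\right)} = \sqrt{45032 + \left(7 + 1630 \left(-11\right)\right)} = \sqrt{45032 + \left(7 - 17930\right)} = \sqrt{45032 - 17923} = \sqrt{27109}$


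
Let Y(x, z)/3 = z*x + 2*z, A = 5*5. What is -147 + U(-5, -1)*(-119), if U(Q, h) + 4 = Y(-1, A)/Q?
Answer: 2114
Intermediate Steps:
A = 25
Y(x, z) = 6*z + 3*x*z (Y(x, z) = 3*(z*x + 2*z) = 3*(x*z + 2*z) = 3*(2*z + x*z) = 6*z + 3*x*z)
U(Q, h) = -4 + 75/Q (U(Q, h) = -4 + (3*25*(2 - 1))/Q = -4 + (3*25*1)/Q = -4 + 75/Q)
-147 + U(-5, -1)*(-119) = -147 + (-4 + 75/(-5))*(-119) = -147 + (-4 + 75*(-⅕))*(-119) = -147 + (-4 - 15)*(-119) = -147 - 19*(-119) = -147 + 2261 = 2114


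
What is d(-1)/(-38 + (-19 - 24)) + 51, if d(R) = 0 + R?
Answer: 4132/81 ≈ 51.012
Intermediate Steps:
d(R) = R
d(-1)/(-38 + (-19 - 24)) + 51 = -1/(-38 + (-19 - 24)) + 51 = -1/(-38 - 43) + 51 = -1/(-81) + 51 = -1/81*(-1) + 51 = 1/81 + 51 = 4132/81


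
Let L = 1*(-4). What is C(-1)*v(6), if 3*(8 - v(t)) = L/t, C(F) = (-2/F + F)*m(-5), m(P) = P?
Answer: -370/9 ≈ -41.111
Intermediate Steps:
C(F) = -5*F + 10/F (C(F) = (-2/F + F)*(-5) = (F - 2/F)*(-5) = -5*F + 10/F)
L = -4
v(t) = 8 + 4/(3*t) (v(t) = 8 - (-4)/(3*t) = 8 + 4/(3*t))
C(-1)*v(6) = (-5*(-1) + 10/(-1))*(8 + (4/3)/6) = (5 + 10*(-1))*(8 + (4/3)*(⅙)) = (5 - 10)*(8 + 2/9) = -5*74/9 = -370/9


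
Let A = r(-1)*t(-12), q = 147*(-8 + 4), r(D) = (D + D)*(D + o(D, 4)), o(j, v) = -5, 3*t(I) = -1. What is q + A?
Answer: -592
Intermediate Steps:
t(I) = -⅓ (t(I) = (⅓)*(-1) = -⅓)
r(D) = 2*D*(-5 + D) (r(D) = (D + D)*(D - 5) = (2*D)*(-5 + D) = 2*D*(-5 + D))
q = -588 (q = 147*(-4) = -588)
A = -4 (A = (2*(-1)*(-5 - 1))*(-⅓) = (2*(-1)*(-6))*(-⅓) = 12*(-⅓) = -4)
q + A = -588 - 4 = -592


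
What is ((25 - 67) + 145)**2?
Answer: 10609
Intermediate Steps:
((25 - 67) + 145)**2 = (-42 + 145)**2 = 103**2 = 10609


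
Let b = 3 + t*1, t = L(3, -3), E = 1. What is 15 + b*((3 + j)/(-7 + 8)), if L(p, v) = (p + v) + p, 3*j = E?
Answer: 35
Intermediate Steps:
j = 1/3 (j = (1/3)*1 = 1/3 ≈ 0.33333)
L(p, v) = v + 2*p
t = 3 (t = -3 + 2*3 = -3 + 6 = 3)
b = 6 (b = 3 + 3*1 = 3 + 3 = 6)
15 + b*((3 + j)/(-7 + 8)) = 15 + 6*((3 + 1/3)/(-7 + 8)) = 15 + 6*((10/3)/1) = 15 + 6*((10/3)*1) = 15 + 6*(10/3) = 15 + 20 = 35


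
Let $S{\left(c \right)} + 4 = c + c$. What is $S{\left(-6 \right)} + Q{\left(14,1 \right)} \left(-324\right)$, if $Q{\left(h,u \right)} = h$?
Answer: $-4552$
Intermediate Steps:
$S{\left(c \right)} = -4 + 2 c$ ($S{\left(c \right)} = -4 + \left(c + c\right) = -4 + 2 c$)
$S{\left(-6 \right)} + Q{\left(14,1 \right)} \left(-324\right) = \left(-4 + 2 \left(-6\right)\right) + 14 \left(-324\right) = \left(-4 - 12\right) - 4536 = -16 - 4536 = -4552$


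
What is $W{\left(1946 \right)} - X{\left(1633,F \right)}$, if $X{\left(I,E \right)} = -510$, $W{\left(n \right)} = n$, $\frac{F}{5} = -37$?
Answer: $2456$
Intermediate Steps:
$F = -185$ ($F = 5 \left(-37\right) = -185$)
$W{\left(1946 \right)} - X{\left(1633,F \right)} = 1946 - -510 = 1946 + 510 = 2456$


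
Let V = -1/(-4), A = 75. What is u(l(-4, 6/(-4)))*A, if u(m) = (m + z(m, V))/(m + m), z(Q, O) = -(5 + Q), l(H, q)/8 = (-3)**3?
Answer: 125/144 ≈ 0.86806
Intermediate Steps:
V = 1/4 (V = -1*(-1/4) = 1/4 ≈ 0.25000)
l(H, q) = -216 (l(H, q) = 8*(-3)**3 = 8*(-27) = -216)
z(Q, O) = -5 - Q
u(m) = -5/(2*m) (u(m) = (m + (-5 - m))/(m + m) = -5*1/(2*m) = -5/(2*m))
u(l(-4, 6/(-4)))*A = -5/2/(-216)*75 = -5/2*(-1/216)*75 = (5/432)*75 = 125/144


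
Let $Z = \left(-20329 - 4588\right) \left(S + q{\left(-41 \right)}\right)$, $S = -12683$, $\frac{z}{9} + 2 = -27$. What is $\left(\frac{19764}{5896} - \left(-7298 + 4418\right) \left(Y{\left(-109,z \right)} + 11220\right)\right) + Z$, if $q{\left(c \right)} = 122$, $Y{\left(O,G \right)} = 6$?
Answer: $\frac{508991834199}{1474} \approx 3.4531 \cdot 10^{8}$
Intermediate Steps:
$z = -261$ ($z = -18 + 9 \left(-27\right) = -18 - 243 = -261$)
$Z = 312982437$ ($Z = \left(-20329 - 4588\right) \left(-12683 + 122\right) = \left(-24917\right) \left(-12561\right) = 312982437$)
$\left(\frac{19764}{5896} - \left(-7298 + 4418\right) \left(Y{\left(-109,z \right)} + 11220\right)\right) + Z = \left(\frac{19764}{5896} - \left(-7298 + 4418\right) \left(6 + 11220\right)\right) + 312982437 = \left(19764 \cdot \frac{1}{5896} - \left(-2880\right) 11226\right) + 312982437 = \left(\frac{4941}{1474} - -32330880\right) + 312982437 = \left(\frac{4941}{1474} + 32330880\right) + 312982437 = \frac{47655722061}{1474} + 312982437 = \frac{508991834199}{1474}$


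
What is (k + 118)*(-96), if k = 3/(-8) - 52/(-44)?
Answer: -125460/11 ≈ -11405.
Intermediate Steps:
k = 71/88 (k = 3*(-⅛) - 52*(-1/44) = -3/8 + 13/11 = 71/88 ≈ 0.80682)
(k + 118)*(-96) = (71/88 + 118)*(-96) = (10455/88)*(-96) = -125460/11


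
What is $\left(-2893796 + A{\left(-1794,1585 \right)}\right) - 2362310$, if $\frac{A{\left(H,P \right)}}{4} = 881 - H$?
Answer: $-5245406$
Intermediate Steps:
$A{\left(H,P \right)} = 3524 - 4 H$ ($A{\left(H,P \right)} = 4 \left(881 - H\right) = 3524 - 4 H$)
$\left(-2893796 + A{\left(-1794,1585 \right)}\right) - 2362310 = \left(-2893796 + \left(3524 - -7176\right)\right) - 2362310 = \left(-2893796 + \left(3524 + 7176\right)\right) - 2362310 = \left(-2893796 + 10700\right) - 2362310 = -2883096 - 2362310 = -5245406$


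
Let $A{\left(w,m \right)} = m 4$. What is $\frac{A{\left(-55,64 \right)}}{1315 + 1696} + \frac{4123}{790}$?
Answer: $\frac{12616593}{2378690} \approx 5.304$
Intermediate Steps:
$A{\left(w,m \right)} = 4 m$
$\frac{A{\left(-55,64 \right)}}{1315 + 1696} + \frac{4123}{790} = \frac{4 \cdot 64}{1315 + 1696} + \frac{4123}{790} = \frac{256}{3011} + 4123 \cdot \frac{1}{790} = 256 \cdot \frac{1}{3011} + \frac{4123}{790} = \frac{256}{3011} + \frac{4123}{790} = \frac{12616593}{2378690}$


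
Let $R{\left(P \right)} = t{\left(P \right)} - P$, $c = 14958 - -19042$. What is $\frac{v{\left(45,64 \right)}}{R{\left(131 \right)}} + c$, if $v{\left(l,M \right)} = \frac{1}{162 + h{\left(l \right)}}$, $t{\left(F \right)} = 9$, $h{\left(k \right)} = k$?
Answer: $\frac{858635999}{25254} \approx 34000.0$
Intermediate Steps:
$c = 34000$ ($c = 14958 + 19042 = 34000$)
$v{\left(l,M \right)} = \frac{1}{162 + l}$
$R{\left(P \right)} = 9 - P$
$\frac{v{\left(45,64 \right)}}{R{\left(131 \right)}} + c = \frac{1}{\left(162 + 45\right) \left(9 - 131\right)} + 34000 = \frac{1}{207 \left(9 - 131\right)} + 34000 = \frac{1}{207 \left(-122\right)} + 34000 = \frac{1}{207} \left(- \frac{1}{122}\right) + 34000 = - \frac{1}{25254} + 34000 = \frac{858635999}{25254}$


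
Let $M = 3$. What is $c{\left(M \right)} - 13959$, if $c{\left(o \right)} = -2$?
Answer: $-13961$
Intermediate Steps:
$c{\left(M \right)} - 13959 = -2 - 13959 = -13961$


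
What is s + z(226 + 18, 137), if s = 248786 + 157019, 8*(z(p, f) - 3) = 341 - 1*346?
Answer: 3246459/8 ≈ 4.0581e+5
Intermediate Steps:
z(p, f) = 19/8 (z(p, f) = 3 + (341 - 1*346)/8 = 3 + (341 - 346)/8 = 3 + (⅛)*(-5) = 3 - 5/8 = 19/8)
s = 405805
s + z(226 + 18, 137) = 405805 + 19/8 = 3246459/8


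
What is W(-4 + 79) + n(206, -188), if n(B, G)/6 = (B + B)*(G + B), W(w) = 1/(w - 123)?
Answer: 2135807/48 ≈ 44496.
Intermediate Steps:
W(w) = 1/(-123 + w)
n(B, G) = 12*B*(B + G) (n(B, G) = 6*((B + B)*(G + B)) = 6*((2*B)*(B + G)) = 6*(2*B*(B + G)) = 12*B*(B + G))
W(-4 + 79) + n(206, -188) = 1/(-123 + (-4 + 79)) + 12*206*(206 - 188) = 1/(-123 + 75) + 12*206*18 = 1/(-48) + 44496 = -1/48 + 44496 = 2135807/48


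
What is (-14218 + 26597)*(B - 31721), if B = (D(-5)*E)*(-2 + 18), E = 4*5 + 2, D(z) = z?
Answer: -414461299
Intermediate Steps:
E = 22 (E = 20 + 2 = 22)
B = -1760 (B = (-5*22)*(-2 + 18) = -110*16 = -1760)
(-14218 + 26597)*(B - 31721) = (-14218 + 26597)*(-1760 - 31721) = 12379*(-33481) = -414461299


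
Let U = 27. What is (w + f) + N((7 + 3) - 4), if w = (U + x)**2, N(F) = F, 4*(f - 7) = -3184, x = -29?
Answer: -779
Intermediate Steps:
f = -789 (f = 7 + (1/4)*(-3184) = 7 - 796 = -789)
w = 4 (w = (27 - 29)**2 = (-2)**2 = 4)
(w + f) + N((7 + 3) - 4) = (4 - 789) + ((7 + 3) - 4) = -785 + (10 - 4) = -785 + 6 = -779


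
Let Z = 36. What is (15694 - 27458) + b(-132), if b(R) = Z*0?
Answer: -11764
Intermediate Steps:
b(R) = 0 (b(R) = 36*0 = 0)
(15694 - 27458) + b(-132) = (15694 - 27458) + 0 = -11764 + 0 = -11764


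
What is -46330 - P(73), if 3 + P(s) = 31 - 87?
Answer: -46271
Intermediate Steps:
P(s) = -59 (P(s) = -3 + (31 - 87) = -3 - 56 = -59)
-46330 - P(73) = -46330 - 1*(-59) = -46330 + 59 = -46271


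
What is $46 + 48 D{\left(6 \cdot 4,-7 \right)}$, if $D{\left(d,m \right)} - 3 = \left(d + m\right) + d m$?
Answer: $-7058$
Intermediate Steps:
$D{\left(d,m \right)} = 3 + d + m + d m$ ($D{\left(d,m \right)} = 3 + \left(\left(d + m\right) + d m\right) = 3 + \left(d + m + d m\right) = 3 + d + m + d m$)
$46 + 48 D{\left(6 \cdot 4,-7 \right)} = 46 + 48 \left(3 + 6 \cdot 4 - 7 + 6 \cdot 4 \left(-7\right)\right) = 46 + 48 \left(3 + 24 - 7 + 24 \left(-7\right)\right) = 46 + 48 \left(3 + 24 - 7 - 168\right) = 46 + 48 \left(-148\right) = 46 - 7104 = -7058$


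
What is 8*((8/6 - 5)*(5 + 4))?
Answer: -264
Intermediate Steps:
8*((8/6 - 5)*(5 + 4)) = 8*((8*(⅙) - 5)*9) = 8*((4/3 - 5)*9) = 8*(-11/3*9) = 8*(-33) = -264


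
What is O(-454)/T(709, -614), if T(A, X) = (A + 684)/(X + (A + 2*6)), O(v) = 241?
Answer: 25787/1393 ≈ 18.512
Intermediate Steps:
T(A, X) = (684 + A)/(12 + A + X) (T(A, X) = (684 + A)/(X + (A + 12)) = (684 + A)/(X + (12 + A)) = (684 + A)/(12 + A + X))
O(-454)/T(709, -614) = 241/(((684 + 709)/(12 + 709 - 614))) = 241/((1393/107)) = 241/(((1/107)*1393)) = 241/(1393/107) = 241*(107/1393) = 25787/1393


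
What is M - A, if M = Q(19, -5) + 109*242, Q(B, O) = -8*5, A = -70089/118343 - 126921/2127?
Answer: 2214951245608/83905187 ≈ 26398.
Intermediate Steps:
A = -5056430402/83905187 (A = -70089*1/118343 - 126921*1/2127 = -70089/118343 - 42307/709 = -5056430402/83905187 ≈ -60.264)
Q(B, O) = -40
M = 26338 (M = -40 + 109*242 = -40 + 26378 = 26338)
M - A = 26338 - 1*(-5056430402/83905187) = 26338 + 5056430402/83905187 = 2214951245608/83905187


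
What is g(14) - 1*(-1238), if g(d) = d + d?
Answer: 1266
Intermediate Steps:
g(d) = 2*d
g(14) - 1*(-1238) = 2*14 - 1*(-1238) = 28 + 1238 = 1266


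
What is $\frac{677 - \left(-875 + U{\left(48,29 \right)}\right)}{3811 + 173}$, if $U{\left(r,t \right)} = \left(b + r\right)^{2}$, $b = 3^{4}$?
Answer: $- \frac{15089}{3984} \approx -3.7874$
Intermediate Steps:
$b = 81$
$U{\left(r,t \right)} = \left(81 + r\right)^{2}$
$\frac{677 - \left(-875 + U{\left(48,29 \right)}\right)}{3811 + 173} = \frac{677 + \left(875 - \left(81 + 48\right)^{2}\right)}{3811 + 173} = \frac{677 + \left(875 - 129^{2}\right)}{3984} = \left(677 + \left(875 - 16641\right)\right) \frac{1}{3984} = \left(677 - 15766\right) \frac{1}{3984} = \left(-15089\right) \frac{1}{3984} = - \frac{15089}{3984}$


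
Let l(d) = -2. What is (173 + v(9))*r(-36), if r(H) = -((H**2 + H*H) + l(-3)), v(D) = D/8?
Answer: -1803935/4 ≈ -4.5098e+5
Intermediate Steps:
v(D) = D/8 (v(D) = D*(1/8) = D/8)
r(H) = 2 - 2*H**2 (r(H) = -((H**2 + H*H) - 2) = -((H**2 + H**2) - 2) = -(2*H**2 - 2) = -(-2 + 2*H**2) = 2 - 2*H**2)
(173 + v(9))*r(-36) = (173 + (1/8)*9)*(2 - 2*(-36)**2) = (173 + 9/8)*(2 - 2*1296) = 1393*(2 - 2592)/8 = (1393/8)*(-2590) = -1803935/4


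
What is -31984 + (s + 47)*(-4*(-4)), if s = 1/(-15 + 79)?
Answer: -124927/4 ≈ -31232.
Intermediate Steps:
s = 1/64 ≈ 0.015625
-31984 + (s + 47)*(-4*(-4)) = -31984 + (1/64 + 47)*(-4*(-4)) = -31984 + (3009/64)*16 = -31984 + 3009/4 = -124927/4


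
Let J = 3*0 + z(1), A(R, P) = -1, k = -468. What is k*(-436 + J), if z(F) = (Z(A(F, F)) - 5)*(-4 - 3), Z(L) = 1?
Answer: 190944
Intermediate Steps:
z(F) = 28 (z(F) = (1 - 5)*(-4 - 3) = -4*(-7) = 28)
J = 28 (J = 3*0 + 28 = 0 + 28 = 28)
k*(-436 + J) = -468*(-436 + 28) = -468*(-408) = 190944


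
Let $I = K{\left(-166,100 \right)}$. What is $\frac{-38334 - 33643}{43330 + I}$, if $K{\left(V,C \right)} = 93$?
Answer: $- \frac{71977}{43423} \approx -1.6576$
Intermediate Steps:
$I = 93$
$\frac{-38334 - 33643}{43330 + I} = \frac{-38334 - 33643}{43330 + 93} = - \frac{71977}{43423}$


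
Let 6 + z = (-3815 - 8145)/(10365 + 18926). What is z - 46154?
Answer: -1352084520/29291 ≈ -46160.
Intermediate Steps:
z = -187706/29291 (z = -6 + (-3815 - 8145)/(10365 + 18926) = -6 - 11960/29291 = -187706/29291 ≈ -6.4083)
z - 46154 = -187706/29291 - 46154 = -1352084520/29291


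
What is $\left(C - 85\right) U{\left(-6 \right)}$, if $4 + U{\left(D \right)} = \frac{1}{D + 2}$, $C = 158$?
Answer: $- \frac{1241}{4} \approx -310.25$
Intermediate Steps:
$U{\left(D \right)} = -4 + \frac{1}{2 + D}$ ($U{\left(D \right)} = -4 + \frac{1}{D + 2} = -4 + \frac{1}{2 + D}$)
$\left(C - 85\right) U{\left(-6 \right)} = \left(158 - 85\right) \frac{-7 - -24}{2 - 6} = 73 \frac{-7 + 24}{-4} = 73 \left(\left(- \frac{1}{4}\right) 17\right) = 73 \left(- \frac{17}{4}\right) = - \frac{1241}{4}$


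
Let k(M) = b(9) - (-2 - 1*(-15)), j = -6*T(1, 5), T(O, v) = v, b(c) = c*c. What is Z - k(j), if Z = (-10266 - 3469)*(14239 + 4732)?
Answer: -260566753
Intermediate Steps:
b(c) = c**2
Z = -260566685 (Z = -13735*18971 = -260566685)
j = -30 (j = -6*5 = -30)
k(M) = 68 (k(M) = 9**2 - (-2 - 1*(-15)) = 81 - (-2 + 15) = 81 - 1*13 = 81 - 13 = 68)
Z - k(j) = -260566685 - 1*68 = -260566685 - 68 = -260566753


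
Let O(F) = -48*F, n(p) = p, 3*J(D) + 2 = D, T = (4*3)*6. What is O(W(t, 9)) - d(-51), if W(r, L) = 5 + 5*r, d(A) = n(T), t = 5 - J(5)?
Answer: -1272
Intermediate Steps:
T = 72 (T = 12*6 = 72)
J(D) = -⅔ + D/3
t = 4 (t = 5 - (-⅔ + (⅓)*5) = 5 - (-⅔ + 5/3) = 5 - 1*1 = 5 - 1 = 4)
d(A) = 72
O(W(t, 9)) - d(-51) = -48*(5 + 5*4) - 1*72 = -48*(5 + 20) - 72 = -48*25 - 72 = -1200 - 72 = -1272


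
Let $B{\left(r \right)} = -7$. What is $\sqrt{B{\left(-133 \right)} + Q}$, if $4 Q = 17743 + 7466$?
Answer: $\frac{13 \sqrt{149}}{2} \approx 79.343$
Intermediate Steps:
$Q = \frac{25209}{4}$ ($Q = \frac{17743 + 7466}{4} = \frac{1}{4} \cdot 25209 = \frac{25209}{4} \approx 6302.3$)
$\sqrt{B{\left(-133 \right)} + Q} = \sqrt{-7 + \frac{25209}{4}} = \sqrt{\frac{25181}{4}} = \frac{13 \sqrt{149}}{2}$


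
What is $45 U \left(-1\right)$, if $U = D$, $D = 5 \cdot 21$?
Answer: $-4725$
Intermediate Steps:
$D = 105$
$U = 105$
$45 U \left(-1\right) = 45 \cdot 105 \left(-1\right) = 4725 \left(-1\right) = -4725$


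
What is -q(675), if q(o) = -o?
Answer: 675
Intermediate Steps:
-q(675) = -(-1)*675 = -1*(-675) = 675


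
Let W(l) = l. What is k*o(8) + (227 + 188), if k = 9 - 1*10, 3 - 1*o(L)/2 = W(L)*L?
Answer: 537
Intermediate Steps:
o(L) = 6 - 2*L**2 (o(L) = 6 - 2*L*L = 6 - 2*L**2)
k = -1 (k = 9 - 10 = -1)
k*o(8) + (227 + 188) = -(6 - 2*8**2) + (227 + 188) = -(6 - 2*64) + 415 = -(6 - 128) + 415 = -1*(-122) + 415 = 122 + 415 = 537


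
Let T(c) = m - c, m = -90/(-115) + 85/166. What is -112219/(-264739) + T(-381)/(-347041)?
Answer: 148304046502683/350779846907582 ≈ 0.42278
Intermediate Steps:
m = 4943/3818 (m = -90*(-1/115) + 85*(1/166) = 18/23 + 85/166 = 4943/3818 ≈ 1.2947)
T(c) = 4943/3818 - c
-112219/(-264739) + T(-381)/(-347041) = -112219/(-264739) + (4943/3818 - 1*(-381))/(-347041) = -112219*(-1/264739) + (4943/3818 + 381)*(-1/347041) = 112219/264739 + (1459601/3818)*(-1/347041) = 112219/264739 - 1459601/1325002538 = 148304046502683/350779846907582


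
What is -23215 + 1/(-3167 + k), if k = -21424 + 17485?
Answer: -164965791/7106 ≈ -23215.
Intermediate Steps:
k = -3939
-23215 + 1/(-3167 + k) = -23215 + 1/(-3167 - 3939) = -23215 + 1/(-7106) = -23215 - 1/7106 = -164965791/7106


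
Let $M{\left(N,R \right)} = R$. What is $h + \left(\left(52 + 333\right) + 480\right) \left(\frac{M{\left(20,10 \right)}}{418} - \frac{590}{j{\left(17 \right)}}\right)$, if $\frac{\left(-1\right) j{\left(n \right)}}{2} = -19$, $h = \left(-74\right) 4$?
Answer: $- \frac{2864464}{209} \approx -13706.0$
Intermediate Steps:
$h = -296$
$j{\left(n \right)} = 38$ ($j{\left(n \right)} = \left(-2\right) \left(-19\right) = 38$)
$h + \left(\left(52 + 333\right) + 480\right) \left(\frac{M{\left(20,10 \right)}}{418} - \frac{590}{j{\left(17 \right)}}\right) = -296 + \left(\left(52 + 333\right) + 480\right) \left(\frac{10}{418} - \frac{590}{38}\right) = -296 + \left(385 + 480\right) \left(10 \cdot \frac{1}{418} - \frac{295}{19}\right) = -296 + 865 \left(\frac{5}{209} - \frac{295}{19}\right) = -296 + 865 \left(- \frac{3240}{209}\right) = -296 - \frac{2802600}{209} = - \frac{2864464}{209}$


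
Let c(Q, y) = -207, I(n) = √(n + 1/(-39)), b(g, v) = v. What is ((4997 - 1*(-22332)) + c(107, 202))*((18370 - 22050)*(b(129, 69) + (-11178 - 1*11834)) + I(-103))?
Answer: 2289916969280 + 189854*I*√3198/39 ≈ 2.2899e+12 + 2.7529e+5*I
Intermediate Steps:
I(n) = √(-1/39 + n) (I(n) = √(n - 1/39) = √(-1/39 + n))
((4997 - 1*(-22332)) + c(107, 202))*((18370 - 22050)*(b(129, 69) + (-11178 - 1*11834)) + I(-103)) = ((4997 - 1*(-22332)) - 207)*((18370 - 22050)*(69 + (-11178 - 1*11834)) + √(-39 + 1521*(-103))/39) = ((4997 + 22332) - 207)*(-3680*(69 + (-11178 - 11834)) + √(-39 - 156663)/39) = (27329 - 207)*(-3680*(69 - 23012) + √(-156702)/39) = 27122*(-3680*(-22943) + (7*I*√3198)/39) = 27122*(84430240 + 7*I*√3198/39) = 2289916969280 + 189854*I*√3198/39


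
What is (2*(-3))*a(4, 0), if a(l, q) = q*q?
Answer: 0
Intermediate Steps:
a(l, q) = q²
(2*(-3))*a(4, 0) = (2*(-3))*0² = -6*0 = 0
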